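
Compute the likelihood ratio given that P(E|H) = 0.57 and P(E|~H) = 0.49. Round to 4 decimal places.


LR = P(E|H) / P(E|~H)
= 0.57 / 0.49 = 1.1633

1.1633


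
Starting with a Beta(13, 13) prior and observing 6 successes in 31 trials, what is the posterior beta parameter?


Posterior beta = prior beta + failures
Failures = 31 - 6 = 25
beta_post = 13 + 25 = 38

38


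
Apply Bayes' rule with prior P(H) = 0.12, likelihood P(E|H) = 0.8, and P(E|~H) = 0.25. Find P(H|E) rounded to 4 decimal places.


Step 1: Compute marginal P(E) = P(E|H)P(H) + P(E|~H)P(~H)
= 0.8*0.12 + 0.25*0.88 = 0.316
Step 2: P(H|E) = P(E|H)P(H)/P(E) = 0.096/0.316
= 0.3038

0.3038


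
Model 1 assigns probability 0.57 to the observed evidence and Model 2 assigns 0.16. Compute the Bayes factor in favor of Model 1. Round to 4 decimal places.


BF = P(data|M1) / P(data|M2)
= 0.57 / 0.16 = 3.5625

3.5625


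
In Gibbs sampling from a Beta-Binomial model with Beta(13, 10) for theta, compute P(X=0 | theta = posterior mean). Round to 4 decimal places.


Posterior mean = alpha/(alpha+beta) = 13/23 = 0.5652
P(X=0|theta=mean) = 1 - theta = 0.4348

0.4348


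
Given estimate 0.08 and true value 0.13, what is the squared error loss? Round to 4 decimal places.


Squared error = (estimate - true)^2
Difference = -0.05
Loss = -0.05^2 = 0.0025

0.0025


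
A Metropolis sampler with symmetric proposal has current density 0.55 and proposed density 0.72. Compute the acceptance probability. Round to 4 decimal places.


For symmetric proposals, acceptance = min(1, pi(x*)/pi(x))
= min(1, 0.72/0.55)
= min(1, 1.3091) = 1.0

1.0


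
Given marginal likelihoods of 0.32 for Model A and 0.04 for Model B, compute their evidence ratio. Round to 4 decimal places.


Ratio = ML(A) / ML(B) = 0.32/0.04
= 8.0

8.0


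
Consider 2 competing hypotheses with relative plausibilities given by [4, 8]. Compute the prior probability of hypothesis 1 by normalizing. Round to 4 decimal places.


Sum of weights = 4 + 8 = 12
Normalized prior for H1 = 4 / 12
= 0.3333

0.3333


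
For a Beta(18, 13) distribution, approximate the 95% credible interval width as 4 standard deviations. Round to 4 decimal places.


Variance of Beta(a,b) = ab / ((a+b)^2 * (a+b+1))
= 18*13 / ((31)^2 * 32)
= 0.0076
SD = sqrt(0.0076) = 0.0872
Width = 4 * SD = 0.3489

0.3489


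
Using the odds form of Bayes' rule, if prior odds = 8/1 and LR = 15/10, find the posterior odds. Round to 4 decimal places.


Bayes' rule in odds form: posterior odds = prior odds * LR
= (8 * 15) / (1 * 10)
= 120/10 = 12.0

12.0


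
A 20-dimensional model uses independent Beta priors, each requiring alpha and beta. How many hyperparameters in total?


Per parameter: 2 (alpha and beta).
Total = 20 * 2 = 40

40


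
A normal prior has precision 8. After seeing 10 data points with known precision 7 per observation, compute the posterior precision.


In the conjugate normal model, precisions add:
tau_posterior = tau_prior + n * tau_data
= 8 + 10*7 = 78

78


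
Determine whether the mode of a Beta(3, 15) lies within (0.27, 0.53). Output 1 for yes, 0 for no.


First find the mode: (a-1)/(a+b-2) = 0.125
Is 0.125 in (0.27, 0.53)? 0

0


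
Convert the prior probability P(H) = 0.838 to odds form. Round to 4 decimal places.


P(not H) = 1 - 0.838 = 0.162
Odds = 0.838 / 0.162 = 5.1728

5.1728


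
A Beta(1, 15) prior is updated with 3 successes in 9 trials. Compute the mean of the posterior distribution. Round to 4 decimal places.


After update: Beta(4, 21)
Mean = 4 / (4 + 21) = 4 / 25
= 0.16

0.16


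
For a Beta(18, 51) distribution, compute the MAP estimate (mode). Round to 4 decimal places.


MAP = mode = (a-1)/(a+b-2)
= (18-1)/(18+51-2)
= 17/67 = 0.2537

0.2537


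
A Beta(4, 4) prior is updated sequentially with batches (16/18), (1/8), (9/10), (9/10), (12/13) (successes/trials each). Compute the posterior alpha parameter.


Sequential conjugate updating is equivalent to a single batch update.
Total successes across all batches = 47
alpha_posterior = alpha_prior + total_successes = 4 + 47
= 51

51


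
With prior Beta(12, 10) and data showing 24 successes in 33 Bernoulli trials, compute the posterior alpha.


Conjugate update: alpha_posterior = alpha_prior + k
= 12 + 24 = 36

36


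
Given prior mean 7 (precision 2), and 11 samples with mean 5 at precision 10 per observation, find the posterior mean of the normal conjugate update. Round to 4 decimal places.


The posterior mean is a precision-weighted average of prior and data.
Post. prec. = 2 + 110 = 112
Post. mean = (14 + 550)/112 = 564/112 = 5.0357

5.0357


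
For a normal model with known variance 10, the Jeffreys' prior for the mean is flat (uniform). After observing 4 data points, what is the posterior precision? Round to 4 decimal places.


Jeffreys' prior for normal mean (known variance) is flat.
Prior precision = 0.
Posterior precision = prior_prec + n/sigma^2 = 0 + 4/10
= 0.4

0.4


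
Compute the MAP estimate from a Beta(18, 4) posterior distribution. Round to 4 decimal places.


MAP = mode of Beta distribution
= (alpha - 1)/(alpha + beta - 2)
= (18-1)/(18+4-2)
= 17/20 = 0.85

0.85


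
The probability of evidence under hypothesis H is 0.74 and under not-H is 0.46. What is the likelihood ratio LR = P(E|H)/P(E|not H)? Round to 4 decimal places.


LR = 0.74 / 0.46
= 1.6087

1.6087


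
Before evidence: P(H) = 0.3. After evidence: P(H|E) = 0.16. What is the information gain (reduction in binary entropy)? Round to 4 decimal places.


Prior entropy = 0.8813
Posterior entropy = 0.6343
Information gain = 0.8813 - 0.6343 = 0.247

0.247


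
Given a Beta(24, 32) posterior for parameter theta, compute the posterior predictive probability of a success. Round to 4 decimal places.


For a Beta-Bernoulli model, the predictive probability is the mean:
P(success) = 24/(24+32) = 24/56 = 0.4286

0.4286


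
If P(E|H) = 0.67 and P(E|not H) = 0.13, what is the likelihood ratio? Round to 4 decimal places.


Likelihood ratio = P(E|H) / P(E|not H)
= 0.67 / 0.13
= 5.1538

5.1538


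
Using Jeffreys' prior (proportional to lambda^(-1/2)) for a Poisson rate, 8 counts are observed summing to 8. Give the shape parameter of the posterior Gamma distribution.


Conjugate update: Gamma(prior_shape + S, prior_rate + n).
Prior shape = 0.5, prior rate = 0.
Posterior shape = 0.5 + S = 0.5 + 8 = 8.5

8.5


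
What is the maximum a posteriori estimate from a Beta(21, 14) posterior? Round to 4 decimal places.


The MAP estimate equals the mode of the distribution.
Mode of Beta(a,b) = (a-1)/(a+b-2)
= 20/33
= 0.6061

0.6061


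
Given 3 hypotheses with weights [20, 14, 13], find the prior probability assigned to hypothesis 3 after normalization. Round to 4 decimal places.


To normalize, divide each weight by the sum of all weights.
Sum = 47
Prior(H3) = 13/47 = 0.2766

0.2766


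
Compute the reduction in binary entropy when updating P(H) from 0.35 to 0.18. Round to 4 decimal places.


H_before = -p*log2(p) - (1-p)*log2(1-p) for p=0.35: 0.9341
H_after for p=0.18: 0.6801
Reduction = 0.9341 - 0.6801 = 0.254

0.254


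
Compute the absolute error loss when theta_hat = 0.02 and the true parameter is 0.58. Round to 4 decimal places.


L = |theta_hat - theta_true|
= |0.02 - 0.58| = 0.56

0.56


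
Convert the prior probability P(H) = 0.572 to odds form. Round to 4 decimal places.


P(not H) = 1 - 0.572 = 0.428
Odds = 0.572 / 0.428 = 1.3364

1.3364


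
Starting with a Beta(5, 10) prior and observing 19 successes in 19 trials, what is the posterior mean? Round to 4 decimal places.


Posterior parameters: alpha = 5 + 19 = 24
beta = 10 + 0 = 10
Posterior mean = alpha / (alpha + beta) = 24 / 34
= 0.7059

0.7059


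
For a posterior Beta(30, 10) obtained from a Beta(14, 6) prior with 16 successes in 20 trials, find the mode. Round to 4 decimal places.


Mode = (alpha - 1) / (alpha + beta - 2)
= 29 / 38
= 0.7632

0.7632


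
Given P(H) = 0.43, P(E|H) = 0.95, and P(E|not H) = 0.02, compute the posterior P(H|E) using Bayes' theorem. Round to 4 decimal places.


By Bayes' theorem: P(H|E) = P(E|H)*P(H) / P(E)
P(E) = P(E|H)*P(H) + P(E|not H)*P(not H)
P(E) = 0.95*0.43 + 0.02*0.57 = 0.4199
P(H|E) = 0.95*0.43 / 0.4199 = 0.9729

0.9729


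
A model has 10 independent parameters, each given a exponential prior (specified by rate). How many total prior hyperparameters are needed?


Each exponential prior needs 1 hyperparameter (rate).
Total = 1 * 10 = 10

10


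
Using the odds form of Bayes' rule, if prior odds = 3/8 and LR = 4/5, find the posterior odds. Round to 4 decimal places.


Bayes' rule in odds form: posterior odds = prior odds * LR
= (3 * 4) / (8 * 5)
= 12/40 = 0.3

0.3


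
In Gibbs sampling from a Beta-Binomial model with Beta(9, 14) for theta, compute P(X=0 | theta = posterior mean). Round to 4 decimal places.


Posterior mean = alpha/(alpha+beta) = 9/23 = 0.3913
P(X=0|theta=mean) = 1 - theta = 0.6087

0.6087


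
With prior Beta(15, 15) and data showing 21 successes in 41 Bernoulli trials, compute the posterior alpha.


Conjugate update: alpha_posterior = alpha_prior + k
= 15 + 21 = 36

36


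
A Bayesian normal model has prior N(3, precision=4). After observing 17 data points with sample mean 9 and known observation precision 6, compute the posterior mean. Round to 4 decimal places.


Posterior mean = (prior_precision * prior_mean + n * data_precision * data_mean) / (prior_precision + n * data_precision)
Numerator = 4*3 + 17*6*9 = 930
Denominator = 4 + 17*6 = 106
Posterior mean = 8.7736

8.7736


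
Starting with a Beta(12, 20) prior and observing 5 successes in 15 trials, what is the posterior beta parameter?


Posterior beta = prior beta + failures
Failures = 15 - 5 = 10
beta_post = 20 + 10 = 30

30


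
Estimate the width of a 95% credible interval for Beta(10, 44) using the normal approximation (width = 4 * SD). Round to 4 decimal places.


For Beta(a,b): Var = ab/((a+b)^2(a+b+1))
Var = 0.0027, SD = 0.0524
Approximate 95% CI width = 4 * 0.0524 = 0.2095

0.2095


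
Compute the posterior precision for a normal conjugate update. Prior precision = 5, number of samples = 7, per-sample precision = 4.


tau_post = tau_0 + n * tau
= 5 + 7 * 4 = 33

33


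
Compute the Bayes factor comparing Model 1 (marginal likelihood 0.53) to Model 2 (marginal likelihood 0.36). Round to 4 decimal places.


BF12 = marginal likelihood of M1 / marginal likelihood of M2
= 0.53/0.36
= 1.4722

1.4722


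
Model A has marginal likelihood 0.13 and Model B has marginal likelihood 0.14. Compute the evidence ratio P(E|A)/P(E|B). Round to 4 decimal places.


Evidence ratio = P(E|A) / P(E|B)
= 0.13 / 0.14
= 0.9286

0.9286


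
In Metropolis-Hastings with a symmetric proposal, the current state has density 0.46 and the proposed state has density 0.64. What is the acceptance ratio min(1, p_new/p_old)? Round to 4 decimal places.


Ratio = p_new / p_old = 0.64 / 0.46 = 1.3913
Acceptance = min(1, 1.3913) = 1.0

1.0


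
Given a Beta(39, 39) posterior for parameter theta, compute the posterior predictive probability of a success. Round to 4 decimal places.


For a Beta-Bernoulli model, the predictive probability is the mean:
P(success) = 39/(39+39) = 39/78 = 0.5

0.5


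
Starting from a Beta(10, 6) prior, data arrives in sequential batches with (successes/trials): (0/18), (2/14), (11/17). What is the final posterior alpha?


In sequential Bayesian updating, we sum all successes.
Total successes = 13
Final alpha = 10 + 13 = 23

23


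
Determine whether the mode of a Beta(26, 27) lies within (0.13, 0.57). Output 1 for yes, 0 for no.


First find the mode: (a-1)/(a+b-2) = 0.4902
Is 0.4902 in (0.13, 0.57)? 1

1


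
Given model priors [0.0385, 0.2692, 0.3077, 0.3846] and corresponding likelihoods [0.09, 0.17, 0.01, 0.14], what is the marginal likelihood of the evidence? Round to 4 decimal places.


P(E) = sum_i P(M_i) P(E|M_i)
= 0.0035 + 0.0458 + 0.0031 + 0.0538
= 0.1062

0.1062


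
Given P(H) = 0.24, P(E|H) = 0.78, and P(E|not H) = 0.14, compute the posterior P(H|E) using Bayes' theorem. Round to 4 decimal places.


By Bayes' theorem: P(H|E) = P(E|H)*P(H) / P(E)
P(E) = P(E|H)*P(H) + P(E|not H)*P(not H)
P(E) = 0.78*0.24 + 0.14*0.76 = 0.2936
P(H|E) = 0.78*0.24 / 0.2936 = 0.6376

0.6376


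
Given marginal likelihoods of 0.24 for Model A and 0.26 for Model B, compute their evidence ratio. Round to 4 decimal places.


Ratio = ML(A) / ML(B) = 0.24/0.26
= 0.9231

0.9231


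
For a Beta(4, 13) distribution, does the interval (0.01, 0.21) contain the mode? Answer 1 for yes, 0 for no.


Mode of Beta(a,b) = (a-1)/(a+b-2)
= (4-1)/(4+13-2) = 0.2
Check: 0.01 <= 0.2 <= 0.21?
Result: 1

1


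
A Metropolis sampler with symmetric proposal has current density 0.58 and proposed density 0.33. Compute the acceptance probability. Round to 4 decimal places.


For symmetric proposals, acceptance = min(1, pi(x*)/pi(x))
= min(1, 0.33/0.58)
= min(1, 0.569) = 0.569

0.569


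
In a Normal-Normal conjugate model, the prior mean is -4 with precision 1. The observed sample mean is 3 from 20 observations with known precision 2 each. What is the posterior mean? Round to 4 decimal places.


Posterior precision = tau0 + n*tau = 1 + 20*2 = 41
Posterior mean = (tau0*mu0 + n*tau*xbar) / posterior_precision
= (1*-4 + 20*2*3) / 41
= 116 / 41 = 2.8293

2.8293


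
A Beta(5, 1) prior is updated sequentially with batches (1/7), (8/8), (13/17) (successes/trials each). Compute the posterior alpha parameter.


Sequential conjugate updating is equivalent to a single batch update.
Total successes across all batches = 22
alpha_posterior = alpha_prior + total_successes = 5 + 22
= 27

27


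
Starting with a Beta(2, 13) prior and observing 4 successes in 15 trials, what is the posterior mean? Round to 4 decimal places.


Posterior parameters: alpha = 2 + 4 = 6
beta = 13 + 11 = 24
Posterior mean = alpha / (alpha + beta) = 6 / 30
= 0.2

0.2


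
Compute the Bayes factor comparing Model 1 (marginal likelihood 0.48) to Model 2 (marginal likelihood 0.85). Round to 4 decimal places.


BF12 = marginal likelihood of M1 / marginal likelihood of M2
= 0.48/0.85
= 0.5647

0.5647


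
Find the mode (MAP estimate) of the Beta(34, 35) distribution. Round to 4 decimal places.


For Beta(a,b) with a,b > 1:
Mode = (a-1)/(a+b-2) = (34-1)/(69-2)
= 33/67 = 0.4925

0.4925


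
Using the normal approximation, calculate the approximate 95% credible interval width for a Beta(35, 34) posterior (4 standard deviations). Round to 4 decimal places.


Var(Beta) = 35*34/(69^2 * 70) = 0.0036
SD = 0.0598
Width ~ 4*SD = 0.239

0.239


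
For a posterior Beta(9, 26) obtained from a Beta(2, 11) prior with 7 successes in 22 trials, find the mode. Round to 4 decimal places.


Mode = (alpha - 1) / (alpha + beta - 2)
= 8 / 33
= 0.2424

0.2424


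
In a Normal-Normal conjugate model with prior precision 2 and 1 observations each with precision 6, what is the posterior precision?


Posterior precision = prior precision + n * observation precision
= 2 + 1 * 6
= 2 + 6 = 8

8


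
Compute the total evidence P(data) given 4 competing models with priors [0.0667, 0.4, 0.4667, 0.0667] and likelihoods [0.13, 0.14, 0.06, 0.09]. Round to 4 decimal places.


Marginal likelihood = sum P(model_i) * P(data|model_i)
Model 1: 0.0667 * 0.13 = 0.0087
Model 2: 0.4 * 0.14 = 0.056
Model 3: 0.4667 * 0.06 = 0.028
Model 4: 0.0667 * 0.09 = 0.006
Total = 0.0987

0.0987


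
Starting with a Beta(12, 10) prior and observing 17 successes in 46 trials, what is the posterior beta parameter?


Posterior beta = prior beta + failures
Failures = 46 - 17 = 29
beta_post = 10 + 29 = 39

39


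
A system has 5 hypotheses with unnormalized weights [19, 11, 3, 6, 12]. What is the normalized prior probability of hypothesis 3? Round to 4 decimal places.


The normalized prior is the weight divided by the total.
Total weight = 51
P(H3) = 3 / 51 = 0.0588

0.0588


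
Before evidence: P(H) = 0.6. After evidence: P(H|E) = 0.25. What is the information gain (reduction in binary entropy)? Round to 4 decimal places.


Prior entropy = 0.971
Posterior entropy = 0.8113
Information gain = 0.971 - 0.8113 = 0.1597

0.1597


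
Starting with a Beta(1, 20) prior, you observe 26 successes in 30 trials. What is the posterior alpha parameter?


For a Beta-Binomial conjugate model:
Posterior alpha = prior alpha + number of successes
= 1 + 26 = 27

27


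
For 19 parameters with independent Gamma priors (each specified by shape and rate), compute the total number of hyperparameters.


A Gamma prior has 2 hyperparameters per parameter.
Total = 19 * 2 = 38

38


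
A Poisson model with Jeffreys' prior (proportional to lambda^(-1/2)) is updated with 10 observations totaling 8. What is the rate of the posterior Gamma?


Posterior = Gamma(0.5 + S, n)
= Gamma(0.5 + 8, 10)
Posterior rate = 0 + n = 10

10.0


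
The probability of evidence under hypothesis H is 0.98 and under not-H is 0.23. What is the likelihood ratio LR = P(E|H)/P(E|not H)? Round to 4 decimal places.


LR = 0.98 / 0.23
= 4.2609

4.2609


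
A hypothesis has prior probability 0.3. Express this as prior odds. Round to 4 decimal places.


Odds = P(H) / P(not H) = 0.3 / 0.7
= 0.4286

0.4286


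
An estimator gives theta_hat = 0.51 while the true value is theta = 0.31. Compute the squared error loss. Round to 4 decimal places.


The squared error loss is (theta_hat - theta)^2
= (0.51 - 0.31)^2
= (0.2)^2 = 0.04

0.04


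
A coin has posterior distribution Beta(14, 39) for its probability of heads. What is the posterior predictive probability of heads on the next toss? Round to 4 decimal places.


Posterior predictive = E[theta] = alpha/(alpha+beta)
= 14/53
= 0.2642

0.2642


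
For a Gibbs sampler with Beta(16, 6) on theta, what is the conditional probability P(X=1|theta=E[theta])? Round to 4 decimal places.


E[theta] = 16/(16+6) = 0.7273
P(X=1|theta) = theta = 0.7273

0.7273


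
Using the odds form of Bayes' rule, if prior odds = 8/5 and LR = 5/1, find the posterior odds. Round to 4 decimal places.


Bayes' rule in odds form: posterior odds = prior odds * LR
= (8 * 5) / (5 * 1)
= 40/5 = 8.0

8.0


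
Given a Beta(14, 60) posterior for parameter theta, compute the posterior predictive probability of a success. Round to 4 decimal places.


For a Beta-Bernoulli model, the predictive probability is the mean:
P(success) = 14/(14+60) = 14/74 = 0.1892

0.1892


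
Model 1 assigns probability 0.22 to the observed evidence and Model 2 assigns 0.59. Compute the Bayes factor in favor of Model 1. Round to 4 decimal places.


BF = P(data|M1) / P(data|M2)
= 0.22 / 0.59 = 0.3729

0.3729


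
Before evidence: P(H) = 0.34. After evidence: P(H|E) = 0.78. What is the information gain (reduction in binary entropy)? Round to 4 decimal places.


Prior entropy = 0.9248
Posterior entropy = 0.7602
Information gain = 0.9248 - 0.7602 = 0.1647

0.1647


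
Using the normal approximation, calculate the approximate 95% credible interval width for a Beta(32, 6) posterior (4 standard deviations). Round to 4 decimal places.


Var(Beta) = 32*6/(38^2 * 39) = 0.0034
SD = 0.0584
Width ~ 4*SD = 0.2336

0.2336


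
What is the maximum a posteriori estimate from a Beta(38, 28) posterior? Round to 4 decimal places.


The MAP estimate equals the mode of the distribution.
Mode of Beta(a,b) = (a-1)/(a+b-2)
= 37/64
= 0.5781

0.5781


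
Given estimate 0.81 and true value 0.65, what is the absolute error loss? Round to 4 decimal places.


Absolute error = |estimate - true|
= |0.16| = 0.16

0.16


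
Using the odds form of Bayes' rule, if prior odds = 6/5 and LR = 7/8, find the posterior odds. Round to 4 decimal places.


Bayes' rule in odds form: posterior odds = prior odds * LR
= (6 * 7) / (5 * 8)
= 42/40 = 1.05

1.05


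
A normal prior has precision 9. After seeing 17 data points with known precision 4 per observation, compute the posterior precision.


In the conjugate normal model, precisions add:
tau_posterior = tau_prior + n * tau_data
= 9 + 17*4 = 77

77


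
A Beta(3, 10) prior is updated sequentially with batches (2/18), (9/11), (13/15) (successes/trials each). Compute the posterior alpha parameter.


Sequential conjugate updating is equivalent to a single batch update.
Total successes across all batches = 24
alpha_posterior = alpha_prior + total_successes = 3 + 24
= 27

27


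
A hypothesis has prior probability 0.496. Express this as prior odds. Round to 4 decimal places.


Odds = P(H) / P(not H) = 0.496 / 0.504
= 0.9841

0.9841


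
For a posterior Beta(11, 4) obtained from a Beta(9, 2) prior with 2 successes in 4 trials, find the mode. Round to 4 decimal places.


Mode = (alpha - 1) / (alpha + beta - 2)
= 10 / 13
= 0.7692

0.7692


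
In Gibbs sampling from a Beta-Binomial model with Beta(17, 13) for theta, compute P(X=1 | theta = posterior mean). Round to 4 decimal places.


Posterior mean = alpha/(alpha+beta) = 17/30 = 0.5667
P(X=1|theta=mean) = theta = 0.5667

0.5667


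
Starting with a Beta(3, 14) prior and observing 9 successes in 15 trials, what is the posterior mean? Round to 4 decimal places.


Posterior parameters: alpha = 3 + 9 = 12
beta = 14 + 6 = 20
Posterior mean = alpha / (alpha + beta) = 12 / 32
= 0.375

0.375


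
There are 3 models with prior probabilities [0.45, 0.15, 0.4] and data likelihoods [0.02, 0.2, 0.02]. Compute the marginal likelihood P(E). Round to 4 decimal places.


P(E) = sum over models of P(M_i) * P(E|M_i)
= 0.45*0.02 + 0.15*0.2 + 0.4*0.02
= 0.047

0.047


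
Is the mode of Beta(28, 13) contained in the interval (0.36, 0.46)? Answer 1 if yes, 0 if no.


Mode = (a-1)/(a+b-2) = 27/39 = 0.6923
Interval: (0.36, 0.46)
Contains mode? 0

0


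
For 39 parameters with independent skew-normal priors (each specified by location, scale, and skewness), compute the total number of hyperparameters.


A skew-normal prior has 3 hyperparameters per parameter.
Total = 39 * 3 = 117

117


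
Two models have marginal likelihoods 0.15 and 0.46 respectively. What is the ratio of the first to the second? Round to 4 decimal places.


Evidence ratio = 0.15 / 0.46
= 0.3261

0.3261


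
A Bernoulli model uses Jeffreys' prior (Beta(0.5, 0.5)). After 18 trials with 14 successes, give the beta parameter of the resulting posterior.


Posterior = Beta(prior_alpha + successes, prior_beta + failures)
= Beta(0.5 + 14, 0.5 + 4)
Posterior beta = 0.5 + (n - k) = 0.5 + 4 = 4.5

4.5


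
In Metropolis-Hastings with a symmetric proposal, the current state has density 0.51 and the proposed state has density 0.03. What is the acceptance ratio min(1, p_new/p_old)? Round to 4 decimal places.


Ratio = p_new / p_old = 0.03 / 0.51 = 0.0588
Acceptance = min(1, 0.0588) = 0.0588

0.0588


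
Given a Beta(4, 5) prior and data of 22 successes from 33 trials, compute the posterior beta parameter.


Number of failures = 33 - 22 = 11
Posterior beta = 5 + 11 = 16

16


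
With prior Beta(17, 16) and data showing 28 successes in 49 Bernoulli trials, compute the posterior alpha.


Conjugate update: alpha_posterior = alpha_prior + k
= 17 + 28 = 45

45


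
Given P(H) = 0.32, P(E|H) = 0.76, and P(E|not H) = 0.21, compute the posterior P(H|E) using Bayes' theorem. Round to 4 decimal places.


By Bayes' theorem: P(H|E) = P(E|H)*P(H) / P(E)
P(E) = P(E|H)*P(H) + P(E|not H)*P(not H)
P(E) = 0.76*0.32 + 0.21*0.68 = 0.386
P(H|E) = 0.76*0.32 / 0.386 = 0.6301

0.6301


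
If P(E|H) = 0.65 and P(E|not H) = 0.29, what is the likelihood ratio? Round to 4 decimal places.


Likelihood ratio = P(E|H) / P(E|not H)
= 0.65 / 0.29
= 2.2414

2.2414


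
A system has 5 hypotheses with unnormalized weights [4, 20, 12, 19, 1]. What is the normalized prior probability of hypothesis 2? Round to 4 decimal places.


The normalized prior is the weight divided by the total.
Total weight = 56
P(H2) = 20 / 56 = 0.3571

0.3571


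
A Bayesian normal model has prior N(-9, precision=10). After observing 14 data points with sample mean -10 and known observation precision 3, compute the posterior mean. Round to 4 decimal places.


Posterior mean = (prior_precision * prior_mean + n * data_precision * data_mean) / (prior_precision + n * data_precision)
Numerator = 10*-9 + 14*3*-10 = -510
Denominator = 10 + 14*3 = 52
Posterior mean = -9.8077

-9.8077


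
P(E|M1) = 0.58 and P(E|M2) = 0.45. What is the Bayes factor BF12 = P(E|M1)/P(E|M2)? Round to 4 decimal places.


Bayes factor BF12 = P(E|M1) / P(E|M2)
= 0.58 / 0.45
= 1.2889

1.2889


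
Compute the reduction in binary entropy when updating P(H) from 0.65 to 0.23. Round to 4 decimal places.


H_before = -p*log2(p) - (1-p)*log2(1-p) for p=0.65: 0.9341
H_after for p=0.23: 0.778
Reduction = 0.9341 - 0.778 = 0.1561

0.1561


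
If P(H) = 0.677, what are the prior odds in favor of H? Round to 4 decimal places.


Prior odds = P(H) / (1 - P(H))
= 0.677 / 0.323
= 2.096

2.096


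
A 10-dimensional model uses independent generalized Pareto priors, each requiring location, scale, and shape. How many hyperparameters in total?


Per parameter: 3 (location, scale, and shape).
Total = 10 * 3 = 30

30


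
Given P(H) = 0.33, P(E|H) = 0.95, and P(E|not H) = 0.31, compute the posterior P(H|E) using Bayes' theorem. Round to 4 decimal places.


By Bayes' theorem: P(H|E) = P(E|H)*P(H) / P(E)
P(E) = P(E|H)*P(H) + P(E|not H)*P(not H)
P(E) = 0.95*0.33 + 0.31*0.67 = 0.5212
P(H|E) = 0.95*0.33 / 0.5212 = 0.6015

0.6015


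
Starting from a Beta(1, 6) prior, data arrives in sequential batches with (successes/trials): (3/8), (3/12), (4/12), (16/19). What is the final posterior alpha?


In sequential Bayesian updating, we sum all successes.
Total successes = 26
Final alpha = 1 + 26 = 27

27


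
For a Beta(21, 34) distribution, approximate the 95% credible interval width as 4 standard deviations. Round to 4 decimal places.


Variance of Beta(a,b) = ab / ((a+b)^2 * (a+b+1))
= 21*34 / ((55)^2 * 56)
= 0.0042
SD = sqrt(0.0042) = 0.0649
Width = 4 * SD = 0.2597

0.2597


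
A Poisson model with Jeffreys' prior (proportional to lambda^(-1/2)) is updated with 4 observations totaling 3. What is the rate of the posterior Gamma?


Posterior = Gamma(0.5 + S, n)
= Gamma(0.5 + 3, 4)
Posterior rate = 0 + n = 4

4.0


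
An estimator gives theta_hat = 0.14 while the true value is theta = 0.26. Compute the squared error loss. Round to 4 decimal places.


The squared error loss is (theta_hat - theta)^2
= (0.14 - 0.26)^2
= (-0.12)^2 = 0.0144

0.0144


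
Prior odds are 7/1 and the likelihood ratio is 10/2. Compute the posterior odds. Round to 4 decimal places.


Posterior odds = prior odds * likelihood ratio
= (7/1) * (10/2)
= 70 / 2
= 35.0

35.0


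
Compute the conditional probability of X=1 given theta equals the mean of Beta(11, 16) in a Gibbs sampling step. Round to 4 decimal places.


Mean of Beta(11, 16) = 0.4074
P(X=1 | theta=0.4074) = 0.4074

0.4074


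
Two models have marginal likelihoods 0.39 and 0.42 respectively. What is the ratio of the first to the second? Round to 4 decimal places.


Evidence ratio = 0.39 / 0.42
= 0.9286

0.9286


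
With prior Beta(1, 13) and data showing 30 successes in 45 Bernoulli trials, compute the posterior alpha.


Conjugate update: alpha_posterior = alpha_prior + k
= 1 + 30 = 31

31


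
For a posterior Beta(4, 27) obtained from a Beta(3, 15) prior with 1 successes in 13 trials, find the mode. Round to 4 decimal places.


Mode = (alpha - 1) / (alpha + beta - 2)
= 3 / 29
= 0.1034

0.1034


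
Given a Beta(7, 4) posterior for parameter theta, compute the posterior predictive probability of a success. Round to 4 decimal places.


For a Beta-Bernoulli model, the predictive probability is the mean:
P(success) = 7/(7+4) = 7/11 = 0.6364

0.6364


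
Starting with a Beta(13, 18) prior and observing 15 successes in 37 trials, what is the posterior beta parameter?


Posterior beta = prior beta + failures
Failures = 37 - 15 = 22
beta_post = 18 + 22 = 40

40


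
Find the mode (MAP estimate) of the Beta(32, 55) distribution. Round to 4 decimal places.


For Beta(a,b) with a,b > 1:
Mode = (a-1)/(a+b-2) = (32-1)/(87-2)
= 31/85 = 0.3647

0.3647


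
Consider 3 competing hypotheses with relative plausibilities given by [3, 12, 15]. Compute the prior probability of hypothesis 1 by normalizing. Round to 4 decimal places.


Sum of weights = 3 + 12 + 15 = 30
Normalized prior for H1 = 3 / 30
= 0.1

0.1


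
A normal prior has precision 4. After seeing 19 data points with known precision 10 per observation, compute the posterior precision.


In the conjugate normal model, precisions add:
tau_posterior = tau_prior + n * tau_data
= 4 + 19*10 = 194

194


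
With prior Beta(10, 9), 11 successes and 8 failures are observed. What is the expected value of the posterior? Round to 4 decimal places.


Posterior = Beta(21, 17)
E[theta] = alpha/(alpha+beta)
= 21/38 = 0.5526

0.5526


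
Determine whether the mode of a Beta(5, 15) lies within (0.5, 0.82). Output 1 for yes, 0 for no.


First find the mode: (a-1)/(a+b-2) = 0.2222
Is 0.2222 in (0.5, 0.82)? 0

0


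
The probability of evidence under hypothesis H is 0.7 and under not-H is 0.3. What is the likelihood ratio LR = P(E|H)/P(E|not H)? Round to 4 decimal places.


LR = 0.7 / 0.3
= 2.3333

2.3333


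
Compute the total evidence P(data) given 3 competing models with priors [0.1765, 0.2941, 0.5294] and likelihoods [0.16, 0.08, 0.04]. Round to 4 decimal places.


Marginal likelihood = sum P(model_i) * P(data|model_i)
Model 1: 0.1765 * 0.16 = 0.0282
Model 2: 0.2941 * 0.08 = 0.0235
Model 3: 0.5294 * 0.04 = 0.0212
Total = 0.0729

0.0729


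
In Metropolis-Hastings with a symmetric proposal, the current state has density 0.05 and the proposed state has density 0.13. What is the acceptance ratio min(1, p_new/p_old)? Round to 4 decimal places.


Ratio = p_new / p_old = 0.13 / 0.05 = 2.6
Acceptance = min(1, 2.6) = 1.0

1.0


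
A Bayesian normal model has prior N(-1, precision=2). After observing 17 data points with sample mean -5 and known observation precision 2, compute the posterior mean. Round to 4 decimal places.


Posterior mean = (prior_precision * prior_mean + n * data_precision * data_mean) / (prior_precision + n * data_precision)
Numerator = 2*-1 + 17*2*-5 = -172
Denominator = 2 + 17*2 = 36
Posterior mean = -4.7778

-4.7778


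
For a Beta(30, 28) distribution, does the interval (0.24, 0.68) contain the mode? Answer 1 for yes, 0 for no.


Mode of Beta(a,b) = (a-1)/(a+b-2)
= (30-1)/(30+28-2) = 0.5179
Check: 0.24 <= 0.5179 <= 0.68?
Result: 1

1


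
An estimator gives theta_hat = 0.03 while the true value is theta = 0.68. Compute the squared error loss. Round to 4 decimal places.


The squared error loss is (theta_hat - theta)^2
= (0.03 - 0.68)^2
= (-0.65)^2 = 0.4225

0.4225


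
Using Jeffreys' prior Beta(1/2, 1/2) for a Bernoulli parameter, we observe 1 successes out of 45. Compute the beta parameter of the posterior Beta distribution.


Conjugate update: Beta(0.5 + k, 0.5 + n - k).
k = 1, n - k = 44
Posterior beta = 0.5 + (n - k) = 0.5 + 44 = 44.5

44.5


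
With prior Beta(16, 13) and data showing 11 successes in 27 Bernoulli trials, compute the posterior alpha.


Conjugate update: alpha_posterior = alpha_prior + k
= 16 + 11 = 27

27


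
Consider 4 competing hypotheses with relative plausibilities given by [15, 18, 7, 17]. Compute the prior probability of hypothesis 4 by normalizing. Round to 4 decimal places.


Sum of weights = 15 + 18 + 7 + 17 = 57
Normalized prior for H4 = 17 / 57
= 0.2982

0.2982


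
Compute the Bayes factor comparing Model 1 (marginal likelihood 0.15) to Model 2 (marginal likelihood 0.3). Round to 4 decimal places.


BF12 = marginal likelihood of M1 / marginal likelihood of M2
= 0.15/0.3
= 0.5

0.5


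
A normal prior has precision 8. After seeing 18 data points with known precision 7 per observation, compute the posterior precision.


In the conjugate normal model, precisions add:
tau_posterior = tau_prior + n * tau_data
= 8 + 18*7 = 134

134


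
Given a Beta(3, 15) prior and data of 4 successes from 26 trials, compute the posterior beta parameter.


Number of failures = 26 - 4 = 22
Posterior beta = 15 + 22 = 37

37


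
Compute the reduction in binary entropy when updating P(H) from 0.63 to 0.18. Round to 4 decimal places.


H_before = -p*log2(p) - (1-p)*log2(1-p) for p=0.63: 0.9507
H_after for p=0.18: 0.6801
Reduction = 0.9507 - 0.6801 = 0.2706

0.2706


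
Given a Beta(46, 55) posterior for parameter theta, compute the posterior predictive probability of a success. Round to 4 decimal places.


For a Beta-Bernoulli model, the predictive probability is the mean:
P(success) = 46/(46+55) = 46/101 = 0.4554

0.4554


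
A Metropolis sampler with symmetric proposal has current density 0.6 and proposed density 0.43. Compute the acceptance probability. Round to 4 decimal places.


For symmetric proposals, acceptance = min(1, pi(x*)/pi(x))
= min(1, 0.43/0.6)
= min(1, 0.7167) = 0.7167

0.7167


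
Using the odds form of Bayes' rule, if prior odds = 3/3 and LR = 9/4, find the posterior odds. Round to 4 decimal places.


Bayes' rule in odds form: posterior odds = prior odds * LR
= (3 * 9) / (3 * 4)
= 27/12 = 2.25

2.25


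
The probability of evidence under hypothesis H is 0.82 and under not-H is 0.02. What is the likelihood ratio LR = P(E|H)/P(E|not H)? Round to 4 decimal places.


LR = 0.82 / 0.02
= 41.0

41.0


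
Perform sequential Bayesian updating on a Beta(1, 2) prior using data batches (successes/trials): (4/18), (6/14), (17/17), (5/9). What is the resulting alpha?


Accumulate successes: 32
Posterior alpha = prior alpha + sum of successes
= 1 + 32 = 33

33


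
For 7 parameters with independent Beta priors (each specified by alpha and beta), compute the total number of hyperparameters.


A Beta prior has 2 hyperparameters per parameter.
Total = 7 * 2 = 14

14


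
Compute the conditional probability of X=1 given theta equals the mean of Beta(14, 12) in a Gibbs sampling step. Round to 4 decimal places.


Mean of Beta(14, 12) = 0.5385
P(X=1 | theta=0.5385) = 0.5385

0.5385


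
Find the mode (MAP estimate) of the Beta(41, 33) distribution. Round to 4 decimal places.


For Beta(a,b) with a,b > 1:
Mode = (a-1)/(a+b-2) = (41-1)/(74-2)
= 40/72 = 0.5556

0.5556


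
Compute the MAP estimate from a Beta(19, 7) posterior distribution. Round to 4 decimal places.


MAP = mode of Beta distribution
= (alpha - 1)/(alpha + beta - 2)
= (19-1)/(19+7-2)
= 18/24 = 0.75

0.75


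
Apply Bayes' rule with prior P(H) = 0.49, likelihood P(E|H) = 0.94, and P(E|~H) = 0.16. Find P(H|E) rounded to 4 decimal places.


Step 1: Compute marginal P(E) = P(E|H)P(H) + P(E|~H)P(~H)
= 0.94*0.49 + 0.16*0.51 = 0.5422
Step 2: P(H|E) = P(E|H)P(H)/P(E) = 0.4606/0.5422
= 0.8495

0.8495


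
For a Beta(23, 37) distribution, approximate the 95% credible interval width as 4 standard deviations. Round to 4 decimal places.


Variance of Beta(a,b) = ab / ((a+b)^2 * (a+b+1))
= 23*37 / ((60)^2 * 61)
= 0.0039
SD = sqrt(0.0039) = 0.0623
Width = 4 * SD = 0.249

0.249


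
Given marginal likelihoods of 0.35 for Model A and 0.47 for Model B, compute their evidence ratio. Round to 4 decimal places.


Ratio = ML(A) / ML(B) = 0.35/0.47
= 0.7447

0.7447


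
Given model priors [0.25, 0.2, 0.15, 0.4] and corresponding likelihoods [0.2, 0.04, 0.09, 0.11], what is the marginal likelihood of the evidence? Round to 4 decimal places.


P(E) = sum_i P(M_i) P(E|M_i)
= 0.05 + 0.008 + 0.0135 + 0.044
= 0.1155

0.1155


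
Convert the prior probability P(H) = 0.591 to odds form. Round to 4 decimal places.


P(not H) = 1 - 0.591 = 0.409
Odds = 0.591 / 0.409 = 1.445

1.445


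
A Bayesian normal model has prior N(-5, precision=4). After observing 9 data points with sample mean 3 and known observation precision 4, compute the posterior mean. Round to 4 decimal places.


Posterior mean = (prior_precision * prior_mean + n * data_precision * data_mean) / (prior_precision + n * data_precision)
Numerator = 4*-5 + 9*4*3 = 88
Denominator = 4 + 9*4 = 40
Posterior mean = 2.2

2.2


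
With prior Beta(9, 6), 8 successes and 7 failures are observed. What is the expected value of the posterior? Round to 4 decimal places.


Posterior = Beta(17, 13)
E[theta] = alpha/(alpha+beta)
= 17/30 = 0.5667

0.5667


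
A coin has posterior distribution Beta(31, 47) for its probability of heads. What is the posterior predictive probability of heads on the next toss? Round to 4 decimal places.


Posterior predictive = E[theta] = alpha/(alpha+beta)
= 31/78
= 0.3974

0.3974


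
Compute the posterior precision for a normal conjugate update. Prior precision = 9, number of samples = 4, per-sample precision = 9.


tau_post = tau_0 + n * tau
= 9 + 4 * 9 = 45

45


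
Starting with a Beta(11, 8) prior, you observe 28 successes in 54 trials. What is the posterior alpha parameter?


For a Beta-Binomial conjugate model:
Posterior alpha = prior alpha + number of successes
= 11 + 28 = 39

39


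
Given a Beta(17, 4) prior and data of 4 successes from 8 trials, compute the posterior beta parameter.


Number of failures = 8 - 4 = 4
Posterior beta = 4 + 4 = 8

8


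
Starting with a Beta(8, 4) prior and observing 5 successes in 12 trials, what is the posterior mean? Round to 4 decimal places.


Posterior parameters: alpha = 8 + 5 = 13
beta = 4 + 7 = 11
Posterior mean = alpha / (alpha + beta) = 13 / 24
= 0.5417

0.5417


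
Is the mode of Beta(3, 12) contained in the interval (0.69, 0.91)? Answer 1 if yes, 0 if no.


Mode = (a-1)/(a+b-2) = 2/13 = 0.1538
Interval: (0.69, 0.91)
Contains mode? 0

0


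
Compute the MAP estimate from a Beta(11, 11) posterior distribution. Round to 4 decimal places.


MAP = mode of Beta distribution
= (alpha - 1)/(alpha + beta - 2)
= (11-1)/(11+11-2)
= 10/20 = 0.5

0.5


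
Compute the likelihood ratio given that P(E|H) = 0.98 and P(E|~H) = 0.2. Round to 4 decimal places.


LR = P(E|H) / P(E|~H)
= 0.98 / 0.2 = 4.9

4.9


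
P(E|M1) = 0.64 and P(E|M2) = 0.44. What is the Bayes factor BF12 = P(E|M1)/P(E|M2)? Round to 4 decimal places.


Bayes factor BF12 = P(E|M1) / P(E|M2)
= 0.64 / 0.44
= 1.4545

1.4545


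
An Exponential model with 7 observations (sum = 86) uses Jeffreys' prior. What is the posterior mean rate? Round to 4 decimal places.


Posterior Gamma(7, 86)
E[lambda] = 7/86 = 0.0814

0.0814


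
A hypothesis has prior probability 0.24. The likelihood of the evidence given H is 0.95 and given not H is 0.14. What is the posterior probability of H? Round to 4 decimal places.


Using Bayes' theorem:
P(E) = 0.24 * 0.95 + 0.76 * 0.14
P(E) = 0.3344
P(H|E) = (0.24 * 0.95) / 0.3344 = 0.6818

0.6818


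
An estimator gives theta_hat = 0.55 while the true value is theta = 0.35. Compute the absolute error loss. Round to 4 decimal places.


The absolute error loss is |theta_hat - theta|
= |0.55 - 0.35|
= 0.2

0.2


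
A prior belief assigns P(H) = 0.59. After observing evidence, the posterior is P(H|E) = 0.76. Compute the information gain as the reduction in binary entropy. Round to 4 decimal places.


H(prior) = -0.59*log2(0.59) - 0.41*log2(0.41)
= 0.9765
H(post) = -0.76*log2(0.76) - 0.24*log2(0.24)
= 0.795
IG = 0.9765 - 0.795 = 0.1815

0.1815
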